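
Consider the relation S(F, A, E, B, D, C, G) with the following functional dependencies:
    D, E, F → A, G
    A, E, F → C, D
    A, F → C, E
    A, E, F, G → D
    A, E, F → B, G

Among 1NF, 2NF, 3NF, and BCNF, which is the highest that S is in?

Candidate keys: {A, F}, {D, E, F}. Prime attributes: {A, D, E, F}.
Every FD has a superkey on the left, so the relation is in BCNF.

BCNF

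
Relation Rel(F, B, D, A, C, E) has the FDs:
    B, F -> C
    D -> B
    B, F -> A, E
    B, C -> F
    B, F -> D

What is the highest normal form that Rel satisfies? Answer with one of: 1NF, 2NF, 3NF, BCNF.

Candidate keys: {B, C}, {B, F}, {C, D}, {D, F}. Prime attributes: {B, C, D, F}.
For D -> B we have {D}⁺ = {B, D}; {D} is not a superkey, so BCNF fails.
Since {B} ⊆ prime attributes and every other non-superkey FD also has a prime right side, the schema is in 3NF.

3NF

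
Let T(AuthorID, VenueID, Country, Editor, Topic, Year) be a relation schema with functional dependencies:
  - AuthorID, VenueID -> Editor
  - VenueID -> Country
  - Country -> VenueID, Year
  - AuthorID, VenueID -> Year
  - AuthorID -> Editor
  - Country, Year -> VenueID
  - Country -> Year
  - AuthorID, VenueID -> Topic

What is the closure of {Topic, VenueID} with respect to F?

Start with {Topic, VenueID}.
VenueID -> Country applies; add {Country} → now {Country, Topic, VenueID}.
Country -> VenueID, Year applies; add {Year} → now {Country, Topic, VenueID, Year}.
No further FD applies.

{Country, Topic, VenueID, Year}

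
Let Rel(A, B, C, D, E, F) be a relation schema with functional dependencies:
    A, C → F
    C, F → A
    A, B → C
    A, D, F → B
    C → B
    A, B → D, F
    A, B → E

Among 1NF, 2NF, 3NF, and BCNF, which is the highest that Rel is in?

3NF

Candidate keys: {A, B}, {A, C}, {A, D, F}, {C, F}. Prime attributes: {A, B, C, D, F}.
For C → B we have {C}⁺ = {B, C}; {C} is not a superkey, so BCNF fails.
But every attribute on its right side ({B}) is prime, and the same holds for every other non-superkey FD, so 3NF still holds.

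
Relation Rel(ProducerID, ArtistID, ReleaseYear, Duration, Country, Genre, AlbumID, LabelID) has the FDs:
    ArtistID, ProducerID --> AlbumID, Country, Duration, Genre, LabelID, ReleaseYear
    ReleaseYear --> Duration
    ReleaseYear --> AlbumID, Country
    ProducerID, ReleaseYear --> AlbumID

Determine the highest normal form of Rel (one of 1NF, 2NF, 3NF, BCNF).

Candidate key: {ArtistID, ProducerID}. Prime attributes: {ArtistID, ProducerID}.
ReleaseYear --> Duration breaks BCNF: {ReleaseYear}⁺ = {AlbumID, Country, Duration, ReleaseYear}, so {ReleaseYear} is not a superkey.
Because {Duration} is non-prime and the left side of ReleaseYear --> Duration is not a superkey, the relation is not in 3NF.
No proper subset of a key has a non-prime attribute in its closure, so there is no partial dependency; 2NF holds.

2NF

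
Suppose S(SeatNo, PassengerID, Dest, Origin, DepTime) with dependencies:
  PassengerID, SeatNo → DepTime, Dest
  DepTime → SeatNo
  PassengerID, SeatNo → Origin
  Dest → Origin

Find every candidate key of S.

{DepTime, PassengerID}, {PassengerID, SeatNo}

{PassengerID} never appears on the right of any FD, so every key must include it.
{DepTime, PassengerID} is a candidate key since {DepTime, PassengerID}⁺ = {DepTime, Dest, Origin, PassengerID, SeatNo} covers every attribute.
{PassengerID, SeatNo} is a candidate key since {PassengerID, SeatNo}⁺ = {DepTime, Dest, Origin, PassengerID, SeatNo} covers every attribute.
These are minimal and exhaustive — every other superkey contains one of them.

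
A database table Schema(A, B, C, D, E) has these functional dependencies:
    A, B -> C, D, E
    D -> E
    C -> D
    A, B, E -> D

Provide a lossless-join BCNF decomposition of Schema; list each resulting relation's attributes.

{A, B, C}; {C, D}; {D, E}

Candidate key of the original relation: {A, B}.
{A, B, C, D, E}: {D} determines {D, E} here but is not a superkey — split on D -> E, giving {D, E} and {A, B, C, D}.
{D, E}: every determinant is a superkey — BCNF.
{A, B, C, D}: {C} determines {C, D} here but is not a superkey — split on C -> D, giving {C, D} and {A, B, C}.
{C, D}: every determinant is a superkey — BCNF.
{A, B, C}: every determinant is a superkey — BCNF.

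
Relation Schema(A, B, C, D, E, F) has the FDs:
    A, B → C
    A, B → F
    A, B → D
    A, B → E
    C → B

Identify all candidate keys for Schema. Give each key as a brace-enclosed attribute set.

No FD produces {A}, so it must be in every candidate key.
{A, B}⁺ = {A, B, C, D, E, F}, which is every attribute, so {A, B} is a candidate key.
{A, C}⁺ = {A, B, C, D, E, F}, which is every attribute, so {A, C} is a candidate key.
Any other superkey properly contains one of these, so there are no further candidate keys.

{A, B}, {A, C}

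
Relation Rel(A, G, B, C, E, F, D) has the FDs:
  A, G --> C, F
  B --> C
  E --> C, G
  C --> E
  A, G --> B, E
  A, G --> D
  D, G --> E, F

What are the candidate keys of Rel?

Attributes never on any right-hand side: {A} — every candidate key must contain it.
{A, B} is a candidate key since {A, B}⁺ = {A, B, C, D, E, F, G} covers every attribute.
{A, C} is a candidate key since {A, C}⁺ = {A, B, C, D, E, F, G} covers every attribute.
{A, E} is a candidate key since {A, E}⁺ = {A, B, C, D, E, F, G} covers every attribute.
{A, G} is a candidate key since {A, G}⁺ = {A, B, C, D, E, F, G} covers every attribute.
Any other superkey properly contains one of these, so there are no further candidate keys.

{A, B}, {A, C}, {A, E}, {A, G}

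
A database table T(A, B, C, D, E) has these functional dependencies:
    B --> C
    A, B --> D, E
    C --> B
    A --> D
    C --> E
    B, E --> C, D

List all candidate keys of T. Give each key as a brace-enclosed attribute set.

{A} never appears on the right of any FD, so every key must include it.
{A, B}⁺ = {A, B, C, D, E}, which is every attribute, so {A, B} is a candidate key.
{A, C}⁺ = {A, B, C, D, E}, which is every attribute, so {A, C} is a candidate key.
Any other superkey properly contains one of these, so there are no further candidate keys.

{A, B}, {A, C}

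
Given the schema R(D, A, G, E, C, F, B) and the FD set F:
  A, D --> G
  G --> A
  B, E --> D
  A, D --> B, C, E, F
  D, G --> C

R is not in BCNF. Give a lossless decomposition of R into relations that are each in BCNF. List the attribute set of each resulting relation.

{A, G}; {B, C, E, F, G}; {B, D, E}

Candidate keys of the original relation: {A, B, E}, {A, D}, {B, E, G}, {D, G}.
{A, B, C, D, E, F, G}: {G} determines {A, G} here but is not a superkey — split on G --> A, giving {A, G} and {B, C, D, E, F, G}.
{A, G}: every determinant is a superkey — BCNF.
{B, C, D, E, F, G}: {B, E} determines {B, D, E} here but is not a superkey — split on B, E --> D, giving {B, D, E} and {B, C, E, F, G}.
{B, D, E}: every determinant is a superkey — BCNF.
{B, C, E, F, G}: every determinant is a superkey — BCNF.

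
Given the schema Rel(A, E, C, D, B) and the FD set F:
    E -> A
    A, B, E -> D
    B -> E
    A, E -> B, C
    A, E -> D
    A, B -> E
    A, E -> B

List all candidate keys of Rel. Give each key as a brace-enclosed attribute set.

{B} is a candidate key since {B}⁺ = {A, B, C, D, E} covers every attribute.
{E} is a candidate key since {E}⁺ = {A, B, C, D, E} covers every attribute.
These are minimal and exhaustive — every other superkey contains one of them.

{B}, {E}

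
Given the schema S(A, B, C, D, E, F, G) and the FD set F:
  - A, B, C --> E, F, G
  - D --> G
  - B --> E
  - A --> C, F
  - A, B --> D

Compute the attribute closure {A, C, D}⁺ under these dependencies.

{A, C, D, F, G}

Start with {A, C, D}.
D --> G applies; add {G} → now {A, C, D, G}.
A --> C, F applies; add {F} → now {A, C, D, F, G}.
No further FD applies.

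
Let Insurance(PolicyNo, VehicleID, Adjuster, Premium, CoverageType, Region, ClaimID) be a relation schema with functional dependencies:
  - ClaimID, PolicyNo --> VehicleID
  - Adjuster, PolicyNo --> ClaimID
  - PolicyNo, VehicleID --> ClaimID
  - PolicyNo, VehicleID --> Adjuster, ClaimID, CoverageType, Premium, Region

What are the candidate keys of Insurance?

{PolicyNo} never appears on the right of any FD, so every key must include it.
Closure of {Adjuster, PolicyNo} is {Adjuster, ClaimID, CoverageType, PolicyNo, Premium, Region, VehicleID}, the whole schema; {Adjuster, PolicyNo} is a candidate key.
Closure of {ClaimID, PolicyNo} is {Adjuster, ClaimID, CoverageType, PolicyNo, Premium, Region, VehicleID}, the whole schema; {ClaimID, PolicyNo} is a candidate key.
Closure of {PolicyNo, VehicleID} is {Adjuster, ClaimID, CoverageType, PolicyNo, Premium, Region, VehicleID}, the whole schema; {PolicyNo, VehicleID} is a candidate key.
These are minimal and exhaustive — every other superkey contains one of them.

{Adjuster, PolicyNo}, {ClaimID, PolicyNo}, {PolicyNo, VehicleID}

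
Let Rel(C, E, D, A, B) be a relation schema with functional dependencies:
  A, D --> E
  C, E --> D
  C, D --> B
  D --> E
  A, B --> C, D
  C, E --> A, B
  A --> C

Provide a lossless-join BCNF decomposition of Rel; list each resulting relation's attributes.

Candidate keys of the original relation: {A, B}, {A, D}, {A, E}, {C, D}, {C, E}.
In {A, B, C, D, E}, {D} is not a superkey ({D}⁺ restricted to this set is {D, E}), so split on D --> E into {D, E} and {A, B, C, D}.
{D, E}: every determinant is a superkey — BCNF.
In {A, B, C, D}, {A} is not a superkey ({A}⁺ restricted to this set is {A, C}), so split on A --> C into {A, C} and {A, B, D}.
{A, C}: every determinant is a superkey — BCNF.
{A, B, D}: every determinant is a superkey — BCNF.

{A, B, D}; {A, C}; {D, E}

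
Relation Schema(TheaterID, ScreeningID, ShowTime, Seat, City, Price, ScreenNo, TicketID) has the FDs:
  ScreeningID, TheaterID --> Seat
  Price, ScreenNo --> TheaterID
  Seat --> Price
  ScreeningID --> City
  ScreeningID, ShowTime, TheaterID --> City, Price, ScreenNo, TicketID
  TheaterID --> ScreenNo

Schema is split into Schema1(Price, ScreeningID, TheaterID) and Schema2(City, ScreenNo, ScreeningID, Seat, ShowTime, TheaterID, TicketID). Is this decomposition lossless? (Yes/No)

Common attributes: {ScreeningID, TheaterID}; their closure is {City, Price, ScreenNo, ScreeningID, Seat, TheaterID}.
Schema1 is contained in that closure, so Schema1 ∩ Schema2 --> Schema1 holds and the join is lossless.

Yes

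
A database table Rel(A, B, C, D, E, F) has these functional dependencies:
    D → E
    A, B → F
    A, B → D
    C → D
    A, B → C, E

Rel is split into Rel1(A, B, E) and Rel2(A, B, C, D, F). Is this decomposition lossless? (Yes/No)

Yes

Common attributes: {A, B}; their closure is {A, B, C, D, E, F}.
Since Rel1 ⊆ {A, B, C, D, E, F}, the intersection is a superkey of Rel1; the decomposition is lossless.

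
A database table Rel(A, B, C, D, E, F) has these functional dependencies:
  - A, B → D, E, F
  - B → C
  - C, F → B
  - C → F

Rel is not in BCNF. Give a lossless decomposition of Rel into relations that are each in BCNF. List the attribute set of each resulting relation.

{A, B, D, E}; {B, C, F}

Candidate keys of the original relation: {A, B}, {A, C}.
Within {A, B, C, D, E, F}: {B}⁺ ∩ {A, B, C, D, E, F} = {B, C, F}, not the whole set, so B → C, F violates BCNF; decompose into {B, C, F} and {A, B, D, E}.
{B, C, F} is in BCNF.
{A, B, D, E} is in BCNF.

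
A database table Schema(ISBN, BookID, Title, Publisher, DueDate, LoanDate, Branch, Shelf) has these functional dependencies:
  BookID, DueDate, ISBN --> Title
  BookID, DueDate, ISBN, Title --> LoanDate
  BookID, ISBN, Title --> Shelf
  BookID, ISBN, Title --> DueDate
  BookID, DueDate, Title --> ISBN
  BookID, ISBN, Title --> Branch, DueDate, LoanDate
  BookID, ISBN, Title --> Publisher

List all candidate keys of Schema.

{BookID} never appears on the right of any FD, so every key must include it.
{BookID, DueDate, ISBN}⁺ = {BookID, Branch, DueDate, ISBN, LoanDate, Publisher, Shelf, Title}, which is every attribute, so {BookID, DueDate, ISBN} is a candidate key.
{BookID, DueDate, Title}⁺ = {BookID, Branch, DueDate, ISBN, LoanDate, Publisher, Shelf, Title}, which is every attribute, so {BookID, DueDate, Title} is a candidate key.
{BookID, ISBN, Title}⁺ = {BookID, Branch, DueDate, ISBN, LoanDate, Publisher, Shelf, Title}, which is every attribute, so {BookID, ISBN, Title} is a candidate key.
These are minimal and exhaustive — every other superkey contains one of them.

{BookID, DueDate, ISBN}, {BookID, DueDate, Title}, {BookID, ISBN, Title}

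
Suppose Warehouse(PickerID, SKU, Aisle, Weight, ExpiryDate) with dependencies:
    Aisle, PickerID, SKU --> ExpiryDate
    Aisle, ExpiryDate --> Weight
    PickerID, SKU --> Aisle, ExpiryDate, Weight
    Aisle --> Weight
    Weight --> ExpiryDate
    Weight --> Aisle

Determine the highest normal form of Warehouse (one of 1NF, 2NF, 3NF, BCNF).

Candidate key: {PickerID, SKU}. Prime attributes: {PickerID, SKU}.
Aisle, ExpiryDate --> Weight breaks BCNF: {Aisle, ExpiryDate}⁺ = {Aisle, ExpiryDate, Weight}, so {Aisle, ExpiryDate} is not a superkey.
Because {Weight} is non-prime and the left side of Aisle, ExpiryDate --> Weight is not a superkey, the relation is not in 3NF.
No non-prime attribute depends on a proper subset of any candidate key, so 2NF holds.

2NF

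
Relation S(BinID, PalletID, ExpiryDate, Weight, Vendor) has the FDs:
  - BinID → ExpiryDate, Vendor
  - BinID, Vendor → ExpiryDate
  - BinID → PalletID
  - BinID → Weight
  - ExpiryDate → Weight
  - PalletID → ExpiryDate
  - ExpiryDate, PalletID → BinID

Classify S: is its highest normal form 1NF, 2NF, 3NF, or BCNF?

Candidate keys: {BinID}, {PalletID}. Prime attributes: {BinID, PalletID}.
ExpiryDate → Weight: {ExpiryDate}⁺ = {ExpiryDate, Weight}, which is not all of the attributes, so the left side is not a superkey — BCNF is violated.
ExpiryDate → Weight has non-prime {Weight} on the right and a non-superkey on the left, so 3NF fails.
With only single-attribute keys there can be no partial dependency, so 2NF holds.

2NF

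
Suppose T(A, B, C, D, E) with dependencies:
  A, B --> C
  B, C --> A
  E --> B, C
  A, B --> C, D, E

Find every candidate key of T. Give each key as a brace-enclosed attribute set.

{E}⁺ = {A, B, C, D, E} — all of the relation — so {E} is a candidate key.
{A, B}⁺ = {A, B, C, D, E} — all of the relation — so {A, B} is a candidate key.
{B, C}⁺ = {A, B, C, D, E} — all of the relation — so {B, C} is a candidate key.
These are minimal and exhaustive — every other superkey contains one of them.

{A, B}, {B, C}, {E}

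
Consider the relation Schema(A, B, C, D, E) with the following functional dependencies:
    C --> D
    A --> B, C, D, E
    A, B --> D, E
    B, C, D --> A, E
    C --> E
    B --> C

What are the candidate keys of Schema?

{A}⁺ = {A, B, C, D, E} — all of the relation — so {A} is a candidate key.
{B}⁺ = {A, B, C, D, E} — all of the relation — so {B} is a candidate key.
These are minimal and exhaustive — every other superkey contains one of them.

{A}, {B}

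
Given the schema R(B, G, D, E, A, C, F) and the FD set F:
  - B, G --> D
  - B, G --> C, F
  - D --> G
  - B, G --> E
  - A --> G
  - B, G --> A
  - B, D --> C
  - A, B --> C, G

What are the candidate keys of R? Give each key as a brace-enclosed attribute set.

{A, B}, {B, D}, {B, G}

Attributes never on any right-hand side: {B} — every candidate key must contain it.
{A, B}⁺ = {A, B, C, D, E, F, G} — all of the relation — so {A, B} is a candidate key.
{B, D}⁺ = {A, B, C, D, E, F, G} — all of the relation — so {B, D} is a candidate key.
{B, G}⁺ = {A, B, C, D, E, F, G} — all of the relation — so {B, G} is a candidate key.
No proper subset of any of these is a key, and no other minimal superkey exists.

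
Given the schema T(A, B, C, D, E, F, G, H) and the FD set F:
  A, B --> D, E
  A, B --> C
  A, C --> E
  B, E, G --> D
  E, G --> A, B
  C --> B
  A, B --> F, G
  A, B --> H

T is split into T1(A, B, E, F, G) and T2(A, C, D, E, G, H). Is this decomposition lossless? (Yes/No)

The shared attributes are {A, E, G} and {A, E, G}⁺ = {A, B, C, D, E, F, G, H}.
T1 is contained in that closure, so T1 ∩ T2 --> T1 holds and the join is lossless.

Yes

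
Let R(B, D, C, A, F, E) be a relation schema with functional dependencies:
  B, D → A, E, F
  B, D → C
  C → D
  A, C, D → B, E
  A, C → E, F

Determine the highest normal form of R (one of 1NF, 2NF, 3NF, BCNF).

Candidate keys: {A, C}, {B, C}, {B, D}. Prime attributes: {A, B, C, D}.
C → D: {C}⁺ = {C, D}, which is not all of the attributes, so the left side is not a superkey — BCNF is violated.
But every attribute on its right side ({D}) is prime, and the same holds for every other non-superkey FD, so 3NF still holds.

3NF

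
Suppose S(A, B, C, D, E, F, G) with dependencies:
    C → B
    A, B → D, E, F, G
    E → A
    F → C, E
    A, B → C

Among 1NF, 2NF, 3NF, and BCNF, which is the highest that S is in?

Candidate keys: {A, B}, {A, C}, {B, E}, {C, E}, {F}. Prime attributes: {A, B, C, E, F}.
For C → B we have {C}⁺ = {B, C}; {C} is not a superkey, so BCNF fails.
Since {B} ⊆ prime attributes and every other non-superkey FD also has a prime right side, the schema is in 3NF.

3NF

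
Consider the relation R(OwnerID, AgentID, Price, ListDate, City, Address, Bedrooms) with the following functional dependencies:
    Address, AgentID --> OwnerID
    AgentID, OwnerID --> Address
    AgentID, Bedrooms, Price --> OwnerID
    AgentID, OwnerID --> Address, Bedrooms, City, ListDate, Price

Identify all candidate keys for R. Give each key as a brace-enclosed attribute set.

No FD produces {AgentID}, so it must be in every candidate key.
{Address, AgentID} is a candidate key since {Address, AgentID}⁺ = {Address, AgentID, Bedrooms, City, ListDate, OwnerID, Price} covers every attribute.
{AgentID, OwnerID} is a candidate key since {AgentID, OwnerID}⁺ = {Address, AgentID, Bedrooms, City, ListDate, OwnerID, Price} covers every attribute.
{AgentID, Bedrooms, Price} is a candidate key since {AgentID, Bedrooms, Price}⁺ = {Address, AgentID, Bedrooms, City, ListDate, OwnerID, Price} covers every attribute.
No proper subset of any of these is a key, and no other minimal superkey exists.

{Address, AgentID}, {AgentID, Bedrooms, Price}, {AgentID, OwnerID}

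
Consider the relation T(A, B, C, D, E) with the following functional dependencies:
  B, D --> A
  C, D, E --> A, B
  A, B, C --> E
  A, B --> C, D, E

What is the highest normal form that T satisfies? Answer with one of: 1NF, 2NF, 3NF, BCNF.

Candidate keys: {A, B}, {B, D}, {C, D, E}. Prime attributes: {A, B, C, D, E}.
The left-hand side of every FD is a superkey, so BCNF is satisfied.

BCNF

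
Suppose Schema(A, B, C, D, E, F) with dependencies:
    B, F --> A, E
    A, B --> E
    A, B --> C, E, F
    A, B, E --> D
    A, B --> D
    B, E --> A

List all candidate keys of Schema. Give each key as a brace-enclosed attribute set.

{B} never appears on the right of any FD, so every key must include it.
{A, B}⁺ = {A, B, C, D, E, F}, which is every attribute, so {A, B} is a candidate key.
{B, E}⁺ = {A, B, C, D, E, F}, which is every attribute, so {B, E} is a candidate key.
{B, F}⁺ = {A, B, C, D, E, F}, which is every attribute, so {B, F} is a candidate key.
Any other superkey properly contains one of these, so there are no further candidate keys.

{A, B}, {B, E}, {B, F}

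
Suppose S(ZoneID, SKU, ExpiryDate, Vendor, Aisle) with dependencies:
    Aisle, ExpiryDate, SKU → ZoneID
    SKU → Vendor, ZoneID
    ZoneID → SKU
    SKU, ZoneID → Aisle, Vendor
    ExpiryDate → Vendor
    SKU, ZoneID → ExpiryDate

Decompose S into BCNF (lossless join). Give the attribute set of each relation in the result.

Candidate keys of the original relation: {SKU}, {ZoneID}.
Within {Aisle, ExpiryDate, SKU, Vendor, ZoneID}: {ExpiryDate}⁺ ∩ {Aisle, ExpiryDate, SKU, Vendor, ZoneID} = {ExpiryDate, Vendor}, not the whole set, so ExpiryDate → Vendor violates BCNF; decompose into {ExpiryDate, Vendor} and {Aisle, ExpiryDate, SKU, ZoneID}.
{ExpiryDate, Vendor} is in BCNF.
{Aisle, ExpiryDate, SKU, ZoneID} is in BCNF.

{Aisle, ExpiryDate, SKU, ZoneID}; {ExpiryDate, Vendor}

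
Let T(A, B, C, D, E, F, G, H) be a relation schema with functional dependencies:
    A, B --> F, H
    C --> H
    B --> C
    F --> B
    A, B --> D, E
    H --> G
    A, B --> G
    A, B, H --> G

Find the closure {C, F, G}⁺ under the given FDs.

{B, C, F, G, H}

Start with {C, F, G}.
C --> H applies; add {H} → now {C, F, G, H}.
F --> B applies; add {B} → now {B, C, F, G, H}.
No further FD applies.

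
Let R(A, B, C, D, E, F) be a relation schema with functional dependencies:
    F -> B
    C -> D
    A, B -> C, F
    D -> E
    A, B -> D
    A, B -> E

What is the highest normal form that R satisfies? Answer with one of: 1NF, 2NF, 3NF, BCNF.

2NF

Candidate keys: {A, B}, {A, F}. Prime attributes: {A, B, F}.
F -> B: {F}⁺ = {B, F}, which is not all of the attributes, so the left side is not a superkey — BCNF is violated.
Because {D} is non-prime and the left side of C -> D is not a superkey, the relation is not in 3NF.
No non-prime attribute depends on a proper subset of any candidate key, so 2NF holds.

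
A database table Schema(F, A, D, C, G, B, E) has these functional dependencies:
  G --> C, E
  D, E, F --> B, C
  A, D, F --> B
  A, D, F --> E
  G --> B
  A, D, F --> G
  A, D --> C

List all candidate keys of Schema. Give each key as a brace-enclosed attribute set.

{A, D, F}

{A, D, F} never appear on the right of any FD, so every key must include all of them.
Closure of {A, D, F} is {A, B, C, D, E, F, G}, the whole schema; {A, D, F} is a candidate key.
No smaller or unrelated set reaches every attribute, so there are no other keys.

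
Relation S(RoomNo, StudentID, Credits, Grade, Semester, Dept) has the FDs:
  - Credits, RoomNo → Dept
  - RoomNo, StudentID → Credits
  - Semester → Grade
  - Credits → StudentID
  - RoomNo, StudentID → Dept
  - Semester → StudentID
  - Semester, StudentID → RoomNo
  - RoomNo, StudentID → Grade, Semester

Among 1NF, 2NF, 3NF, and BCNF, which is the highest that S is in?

3NF

Candidate keys: {Credits, RoomNo}, {RoomNo, StudentID}, {Semester}. Prime attributes: {Credits, RoomNo, Semester, StudentID}.
For Credits → StudentID we have {Credits}⁺ = {Credits, StudentID}; {Credits} is not a superkey, so BCNF fails.
Since {StudentID} ⊆ prime attributes and every other non-superkey FD also has a prime right side, the schema is in 3NF.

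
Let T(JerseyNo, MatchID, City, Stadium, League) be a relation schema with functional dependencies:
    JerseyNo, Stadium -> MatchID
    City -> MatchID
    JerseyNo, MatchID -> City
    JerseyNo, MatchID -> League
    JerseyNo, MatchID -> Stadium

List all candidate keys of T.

{City, JerseyNo}, {JerseyNo, MatchID}, {JerseyNo, Stadium}

{JerseyNo} never appears on the right of any FD, so every key must include it.
{City, JerseyNo}⁺ = {City, JerseyNo, League, MatchID, Stadium}, which is every attribute, so {City, JerseyNo} is a candidate key.
{JerseyNo, MatchID}⁺ = {City, JerseyNo, League, MatchID, Stadium}, which is every attribute, so {JerseyNo, MatchID} is a candidate key.
{JerseyNo, Stadium}⁺ = {City, JerseyNo, League, MatchID, Stadium}, which is every attribute, so {JerseyNo, Stadium} is a candidate key.
These are minimal and exhaustive — every other superkey contains one of them.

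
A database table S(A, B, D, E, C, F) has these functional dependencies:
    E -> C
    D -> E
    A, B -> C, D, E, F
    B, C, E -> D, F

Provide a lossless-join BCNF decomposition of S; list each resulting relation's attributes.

Candidate key of the original relation: {A, B}.
{A, B, C, D, E, F}: {E} determines {C, E} here but is not a superkey — split on E -> C, giving {C, E} and {A, B, D, E, F}.
{C, E} is in BCNF.
{A, B, D, E, F}: {D} determines {D, E} here but is not a superkey — split on D -> E, giving {D, E} and {A, B, D, F}.
{D, E} is in BCNF.
{A, B, D, F}: {B, D} determines {B, D, F} here but is not a superkey — split on B, D -> F, giving {B, D, F} and {A, B, D}.
{B, D, F} is in BCNF.
{A, B, D} is in BCNF.

{A, B, D}; {B, D, F}; {C, E}; {D, E}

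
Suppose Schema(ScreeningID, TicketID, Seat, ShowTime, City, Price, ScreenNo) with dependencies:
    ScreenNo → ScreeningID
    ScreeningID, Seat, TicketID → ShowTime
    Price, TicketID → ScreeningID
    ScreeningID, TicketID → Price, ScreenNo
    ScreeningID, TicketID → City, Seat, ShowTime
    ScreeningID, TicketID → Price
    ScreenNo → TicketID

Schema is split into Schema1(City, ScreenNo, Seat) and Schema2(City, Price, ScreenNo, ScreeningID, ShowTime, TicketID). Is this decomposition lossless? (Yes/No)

Yes

Schema1 ∩ Schema2 = {City, ScreenNo}; its closure under F is {City, Price, ScreenNo, ScreeningID, Seat, ShowTime, TicketID}.
This includes all of Schema1, so the common attributes are a superkey of Schema1 — the join is lossless.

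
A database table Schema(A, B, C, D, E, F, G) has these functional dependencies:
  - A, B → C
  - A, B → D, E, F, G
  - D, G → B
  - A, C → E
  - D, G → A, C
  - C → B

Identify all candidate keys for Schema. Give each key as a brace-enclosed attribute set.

{A, B}, {A, C}, {D, G}

Closure of {A, B} is {A, B, C, D, E, F, G}, the whole schema; {A, B} is a candidate key.
Closure of {A, C} is {A, B, C, D, E, F, G}, the whole schema; {A, C} is a candidate key.
Closure of {D, G} is {A, B, C, D, E, F, G}, the whole schema; {D, G} is a candidate key.
These are minimal and exhaustive — every other superkey contains one of them.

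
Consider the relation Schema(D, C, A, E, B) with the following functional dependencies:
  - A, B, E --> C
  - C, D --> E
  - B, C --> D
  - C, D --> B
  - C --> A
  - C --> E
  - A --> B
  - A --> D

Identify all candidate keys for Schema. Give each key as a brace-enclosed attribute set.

{C}⁺ = {A, B, C, D, E} — all of the relation — so {C} is a candidate key.
{A, E}⁺ = {A, B, C, D, E} — all of the relation — so {A, E} is a candidate key.
These are minimal and exhaustive — every other superkey contains one of them.

{A, E}, {C}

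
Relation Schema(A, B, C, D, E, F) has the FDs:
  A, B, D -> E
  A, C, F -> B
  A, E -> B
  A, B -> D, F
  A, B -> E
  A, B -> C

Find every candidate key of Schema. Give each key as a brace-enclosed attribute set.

{A} never appears on the right of any FD, so every key must include it.
{A, B}⁺ = {A, B, C, D, E, F}, which is every attribute, so {A, B} is a candidate key.
{A, E}⁺ = {A, B, C, D, E, F}, which is every attribute, so {A, E} is a candidate key.
{A, C, F}⁺ = {A, B, C, D, E, F}, which is every attribute, so {A, C, F} is a candidate key.
Any other superkey properly contains one of these, so there are no further candidate keys.

{A, B}, {A, C, F}, {A, E}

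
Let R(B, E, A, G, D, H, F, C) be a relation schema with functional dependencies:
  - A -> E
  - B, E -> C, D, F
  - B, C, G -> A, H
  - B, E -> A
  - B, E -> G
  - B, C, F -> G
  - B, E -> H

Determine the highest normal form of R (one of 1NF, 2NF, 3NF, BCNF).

Candidate keys: {A, B}, {B, C, F}, {B, C, G}, {B, E}. Prime attributes: {A, B, C, E, F, G}.
A -> E: {A}⁺ = {A, E}, which is not all of the attributes, so the left side is not a superkey — BCNF is violated.
Its right-hand attributes {E} are all prime, as are those of every other non-superkey FD — the relation is in 3NF.

3NF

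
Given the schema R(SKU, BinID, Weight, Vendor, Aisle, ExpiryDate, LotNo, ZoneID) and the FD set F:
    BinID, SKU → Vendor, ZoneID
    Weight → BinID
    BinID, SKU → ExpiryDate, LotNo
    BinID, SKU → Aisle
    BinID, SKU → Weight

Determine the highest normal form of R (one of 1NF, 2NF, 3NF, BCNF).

3NF

Candidate keys: {BinID, SKU}, {SKU, Weight}. Prime attributes: {BinID, SKU, Weight}.
For Weight → BinID we have {Weight}⁺ = {BinID, Weight}; {Weight} is not a superkey, so BCNF fails.
Its right-hand attributes {BinID} are all prime, as are those of every other non-superkey FD — the relation is in 3NF.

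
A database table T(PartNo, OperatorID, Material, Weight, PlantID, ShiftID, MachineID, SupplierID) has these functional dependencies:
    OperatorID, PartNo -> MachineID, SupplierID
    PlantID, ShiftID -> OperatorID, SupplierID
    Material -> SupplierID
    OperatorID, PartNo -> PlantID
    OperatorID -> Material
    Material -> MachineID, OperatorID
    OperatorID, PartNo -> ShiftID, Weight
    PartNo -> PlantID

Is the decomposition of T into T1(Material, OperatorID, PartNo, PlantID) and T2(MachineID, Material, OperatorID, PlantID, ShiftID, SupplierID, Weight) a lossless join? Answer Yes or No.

No

Common attributes: {Material, OperatorID, PlantID}; their closure is {MachineID, Material, OperatorID, PlantID, SupplierID}.
T1 ⊄ {MachineID, Material, OperatorID, PlantID, SupplierID} and T2 ⊄ {MachineID, Material, OperatorID, PlantID, SupplierID}, so the split is lossy.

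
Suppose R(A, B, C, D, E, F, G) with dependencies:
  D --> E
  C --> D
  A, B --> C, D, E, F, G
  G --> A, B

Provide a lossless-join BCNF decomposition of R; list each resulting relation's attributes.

{A, B, C, F, G}; {C, D}; {D, E}

Candidate keys of the original relation: {A, B}, {G}.
In {A, B, C, D, E, F, G}, {D} is not a superkey ({D}⁺ restricted to this set is {D, E}), so split on D --> E into {D, E} and {A, B, C, D, F, G}.
{D, E} is in BCNF.
In {A, B, C, D, F, G}, {C} is not a superkey ({C}⁺ restricted to this set is {C, D}), so split on C --> D into {C, D} and {A, B, C, F, G}.
{C, D} is in BCNF.
{A, B, C, F, G} is in BCNF.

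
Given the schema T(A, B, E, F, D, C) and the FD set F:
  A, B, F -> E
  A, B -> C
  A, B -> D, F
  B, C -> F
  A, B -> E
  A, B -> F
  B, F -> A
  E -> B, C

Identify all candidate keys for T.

{E} is a candidate key since {E}⁺ = {A, B, C, D, E, F} covers every attribute.
{A, B} is a candidate key since {A, B}⁺ = {A, B, C, D, E, F} covers every attribute.
{B, C} is a candidate key since {B, C}⁺ = {A, B, C, D, E, F} covers every attribute.
{B, F} is a candidate key since {B, F}⁺ = {A, B, C, D, E, F} covers every attribute.
Any other superkey properly contains one of these, so there are no further candidate keys.

{A, B}, {B, C}, {B, F}, {E}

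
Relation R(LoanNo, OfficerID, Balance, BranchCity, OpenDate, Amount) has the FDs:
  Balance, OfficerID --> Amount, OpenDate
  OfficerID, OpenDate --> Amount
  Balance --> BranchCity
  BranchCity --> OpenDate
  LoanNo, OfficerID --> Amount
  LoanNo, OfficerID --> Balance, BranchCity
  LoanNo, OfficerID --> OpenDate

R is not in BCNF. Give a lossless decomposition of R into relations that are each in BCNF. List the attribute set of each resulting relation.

Candidate key of the original relation: {LoanNo, OfficerID}.
In {Amount, Balance, BranchCity, LoanNo, OfficerID, OpenDate}, {Balance, OfficerID} is not a superkey ({Balance, OfficerID}⁺ restricted to this set is {Amount, Balance, BranchCity, OfficerID, OpenDate}), so split on Balance, OfficerID --> Amount, BranchCity, OpenDate into {Amount, Balance, BranchCity, OfficerID, OpenDate} and {Balance, LoanNo, OfficerID}.
In {Amount, Balance, BranchCity, OfficerID, OpenDate}, {OfficerID, OpenDate} is not a superkey ({OfficerID, OpenDate}⁺ restricted to this set is {Amount, OfficerID, OpenDate}), so split on OfficerID, OpenDate --> Amount into {Amount, OfficerID, OpenDate} and {Balance, BranchCity, OfficerID, OpenDate}.
{Amount, OfficerID, OpenDate} is in BCNF.
In {Balance, BranchCity, OfficerID, OpenDate}, {Balance} is not a superkey ({Balance}⁺ restricted to this set is {Balance, BranchCity, OpenDate}), so split on Balance --> BranchCity, OpenDate into {Balance, BranchCity, OpenDate} and {Balance, OfficerID}.
In {Balance, BranchCity, OpenDate}, {BranchCity} is not a superkey ({BranchCity}⁺ restricted to this set is {BranchCity, OpenDate}), so split on BranchCity --> OpenDate into {BranchCity, OpenDate} and {Balance, BranchCity}.
{BranchCity, OpenDate} is in BCNF.
{Balance, BranchCity} is in BCNF.
{Balance, OfficerID} is in BCNF.
{Balance, LoanNo, OfficerID} is in BCNF.

{Amount, OfficerID, OpenDate}; {Balance, BranchCity}; {Balance, LoanNo, OfficerID}; {BranchCity, OpenDate}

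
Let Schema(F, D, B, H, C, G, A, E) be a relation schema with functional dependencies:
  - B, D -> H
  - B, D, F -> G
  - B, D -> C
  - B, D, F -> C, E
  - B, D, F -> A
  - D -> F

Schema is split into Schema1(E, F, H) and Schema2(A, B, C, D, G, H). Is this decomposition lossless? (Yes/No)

No

Schema1 ∩ Schema2 = {H}; its closure under F is {H}.
The closure covers neither Schema1 nor Schema2 entirely; the join is not lossless.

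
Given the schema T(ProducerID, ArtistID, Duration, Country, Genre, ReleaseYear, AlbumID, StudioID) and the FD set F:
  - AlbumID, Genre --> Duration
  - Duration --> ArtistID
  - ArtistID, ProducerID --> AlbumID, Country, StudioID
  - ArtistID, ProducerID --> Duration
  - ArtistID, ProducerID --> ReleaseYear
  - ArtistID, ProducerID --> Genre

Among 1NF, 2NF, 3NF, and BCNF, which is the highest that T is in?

3NF

Candidate keys: {AlbumID, Genre, ProducerID}, {ArtistID, ProducerID}, {Duration, ProducerID}. Prime attributes: {AlbumID, ArtistID, Duration, Genre, ProducerID}.
AlbumID, Genre --> Duration: {AlbumID, Genre}⁺ = {AlbumID, ArtistID, Duration, Genre}, which is not all of the attributes, so the left side is not a superkey — BCNF is violated.
Since {Duration} ⊆ prime attributes and every other non-superkey FD also has a prime right side, the schema is in 3NF.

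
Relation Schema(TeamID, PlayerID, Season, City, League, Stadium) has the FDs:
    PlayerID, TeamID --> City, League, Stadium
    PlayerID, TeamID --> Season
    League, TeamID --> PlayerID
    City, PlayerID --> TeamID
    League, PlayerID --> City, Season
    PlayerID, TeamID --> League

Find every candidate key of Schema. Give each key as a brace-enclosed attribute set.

{City, PlayerID}, {League, PlayerID}, {League, TeamID}, {PlayerID, TeamID}

Closure of {City, PlayerID} is {City, League, PlayerID, Season, Stadium, TeamID}, the whole schema; {City, PlayerID} is a candidate key.
Closure of {League, PlayerID} is {City, League, PlayerID, Season, Stadium, TeamID}, the whole schema; {League, PlayerID} is a candidate key.
Closure of {League, TeamID} is {City, League, PlayerID, Season, Stadium, TeamID}, the whole schema; {League, TeamID} is a candidate key.
Closure of {PlayerID, TeamID} is {City, League, PlayerID, Season, Stadium, TeamID}, the whole schema; {PlayerID, TeamID} is a candidate key.
These are minimal and exhaustive — every other superkey contains one of them.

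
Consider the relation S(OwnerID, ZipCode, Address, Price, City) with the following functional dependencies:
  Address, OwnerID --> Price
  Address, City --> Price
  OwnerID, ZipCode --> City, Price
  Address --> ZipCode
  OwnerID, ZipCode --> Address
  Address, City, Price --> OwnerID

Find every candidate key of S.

{Address, City} is a candidate key since {Address, City}⁺ = {Address, City, OwnerID, Price, ZipCode} covers every attribute.
{Address, OwnerID} is a candidate key since {Address, OwnerID}⁺ = {Address, City, OwnerID, Price, ZipCode} covers every attribute.
{OwnerID, ZipCode} is a candidate key since {OwnerID, ZipCode}⁺ = {Address, City, OwnerID, Price, ZipCode} covers every attribute.
Any other superkey properly contains one of these, so there are no further candidate keys.

{Address, City}, {Address, OwnerID}, {OwnerID, ZipCode}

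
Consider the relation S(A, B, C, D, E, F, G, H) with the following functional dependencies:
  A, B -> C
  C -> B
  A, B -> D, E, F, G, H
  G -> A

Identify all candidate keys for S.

Closure of {A, B} is {A, B, C, D, E, F, G, H}, the whole schema; {A, B} is a candidate key.
Closure of {A, C} is {A, B, C, D, E, F, G, H}, the whole schema; {A, C} is a candidate key.
Closure of {B, G} is {A, B, C, D, E, F, G, H}, the whole schema; {B, G} is a candidate key.
Closure of {C, G} is {A, B, C, D, E, F, G, H}, the whole schema; {C, G} is a candidate key.
No proper subset of any of these is a key, and no other minimal superkey exists.

{A, B}, {A, C}, {B, G}, {C, G}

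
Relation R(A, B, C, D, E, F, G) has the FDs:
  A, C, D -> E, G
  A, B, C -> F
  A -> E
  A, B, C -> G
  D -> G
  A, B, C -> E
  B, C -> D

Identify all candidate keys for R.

{A, B, C}

{A, B, C} never appear on the right of any FD, so every key must include all of them.
{A, B, C}⁺ = {A, B, C, D, E, F, G}, which is every attribute, so {A, B, C} is a candidate key.
No other minimal set has full closure, so this is the only candidate key.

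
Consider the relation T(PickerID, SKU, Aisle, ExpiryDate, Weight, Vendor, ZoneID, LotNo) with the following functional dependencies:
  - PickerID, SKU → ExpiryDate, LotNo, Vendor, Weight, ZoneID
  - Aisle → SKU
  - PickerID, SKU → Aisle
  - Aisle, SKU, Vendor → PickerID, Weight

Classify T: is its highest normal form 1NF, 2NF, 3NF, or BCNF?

3NF

Candidate keys: {Aisle, PickerID}, {Aisle, Vendor}, {PickerID, SKU}. Prime attributes: {Aisle, PickerID, SKU, Vendor}.
Aisle → SKU: {Aisle}⁺ = {Aisle, SKU}, which is not all of the attributes, so the left side is not a superkey — BCNF is violated.
Its right-hand attributes {SKU} are all prime, as are those of every other non-superkey FD — the relation is in 3NF.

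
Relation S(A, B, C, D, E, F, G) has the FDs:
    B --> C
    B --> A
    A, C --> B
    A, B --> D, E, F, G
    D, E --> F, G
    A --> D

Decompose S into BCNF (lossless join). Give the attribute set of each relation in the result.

{A, B, C, E}; {A, D}; {D, E, F, G}

Candidate keys of the original relation: {A, C}, {B}.
{A, B, C, D, E, F, G}: {D, E} determines {D, E, F, G} here but is not a superkey — split on D, E --> F, G, giving {D, E, F, G} and {A, B, C, D, E}.
{D, E, F, G} is in BCNF.
{A, B, C, D, E}: {A} determines {A, D} here but is not a superkey — split on A --> D, giving {A, D} and {A, B, C, E}.
{A, D} is in BCNF.
{A, B, C, E} is in BCNF.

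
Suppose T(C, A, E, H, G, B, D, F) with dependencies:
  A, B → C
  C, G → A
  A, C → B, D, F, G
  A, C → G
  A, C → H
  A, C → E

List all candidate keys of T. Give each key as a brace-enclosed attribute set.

{A, B}, {A, C}, {C, G}

{A, B}⁺ = {A, B, C, D, E, F, G, H}, which is every attribute, so {A, B} is a candidate key.
{A, C}⁺ = {A, B, C, D, E, F, G, H}, which is every attribute, so {A, C} is a candidate key.
{C, G}⁺ = {A, B, C, D, E, F, G, H}, which is every attribute, so {C, G} is a candidate key.
These are minimal and exhaustive — every other superkey contains one of them.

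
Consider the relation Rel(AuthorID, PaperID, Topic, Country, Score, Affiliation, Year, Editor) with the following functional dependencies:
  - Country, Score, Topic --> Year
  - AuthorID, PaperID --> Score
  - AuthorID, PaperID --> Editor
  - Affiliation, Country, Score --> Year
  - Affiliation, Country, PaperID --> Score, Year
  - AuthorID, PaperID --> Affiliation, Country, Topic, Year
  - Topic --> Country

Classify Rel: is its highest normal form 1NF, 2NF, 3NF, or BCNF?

2NF

Candidate key: {AuthorID, PaperID}. Prime attributes: {AuthorID, PaperID}.
Country, Score, Topic --> Year breaks BCNF: {Country, Score, Topic}⁺ = {Country, Score, Topic, Year}, so {Country, Score, Topic} is not a superkey.
Because {Year} is non-prime and the left side of Country, Score, Topic --> Year is not a superkey, the relation is not in 3NF.
No proper subset of a key has a non-prime attribute in its closure, so there is no partial dependency; 2NF holds.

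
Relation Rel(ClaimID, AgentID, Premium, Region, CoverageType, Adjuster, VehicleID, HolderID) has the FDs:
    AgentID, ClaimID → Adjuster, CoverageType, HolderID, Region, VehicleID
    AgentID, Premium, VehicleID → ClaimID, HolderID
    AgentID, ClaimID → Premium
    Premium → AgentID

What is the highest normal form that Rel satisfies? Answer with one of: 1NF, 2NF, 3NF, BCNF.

3NF

Candidate keys: {AgentID, ClaimID}, {ClaimID, Premium}, {Premium, VehicleID}. Prime attributes: {AgentID, ClaimID, Premium, VehicleID}.
Premium → AgentID breaks BCNF: {Premium}⁺ = {AgentID, Premium}, so {Premium} is not a superkey.
Since {AgentID} ⊆ prime attributes and every other non-superkey FD also has a prime right side, the schema is in 3NF.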